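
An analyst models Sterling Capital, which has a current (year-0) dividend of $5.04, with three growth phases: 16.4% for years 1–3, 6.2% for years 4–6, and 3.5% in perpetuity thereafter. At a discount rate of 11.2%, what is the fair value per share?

Three-stage DDM. Project D₁…D_6; terminal Gordon value at t=6 with g = 0.035; discount at r = 0.112.
D_1 = 5.8666
D_2 = 6.8287
D_3 = 7.9486
D_4 = 8.4414
D_5 = 8.9648
D_6 = 9.5206
TV_6 = 9.8538/(0.112−0.035) = 127.9713
P₀ = Σ Dₜ/(1+r)ᵗ + TV_6/(1+r)^6 = 100.0910

$100.09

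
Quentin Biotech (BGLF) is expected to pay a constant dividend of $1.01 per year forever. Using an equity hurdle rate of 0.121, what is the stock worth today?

Zero-growth DDM (perpetuity): P₀ = D/r = 1.01 / 0.121 = 8.3471

$8.35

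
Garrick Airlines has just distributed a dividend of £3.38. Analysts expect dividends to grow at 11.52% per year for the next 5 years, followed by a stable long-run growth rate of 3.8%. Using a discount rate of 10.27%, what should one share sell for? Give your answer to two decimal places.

£74.85

Two-stage DDM. Project D₁…D_5 at 0.1152, terminal growth 0.038, discount at r = 0.1027.
D_1 = 3.7694
D_2 = 4.2036
D_3 = 4.6879
D_4 = 5.2279
D_5 = 5.8302
Terminal value at t=5: TV = D_6/(r−g) = 6.0517/(0.1027−0.038) = 93.5349
P₀ = 3.7694/(1+0.1027)^1 + 4.2036/(1+0.1027)^2 + 4.6879/(1+0.1027)^3 + 5.2279/(1+0.1027)^4 + 5.8302/(1+0.1027)^5 + 93.5349/(1+0.1027)^5 = 74.8537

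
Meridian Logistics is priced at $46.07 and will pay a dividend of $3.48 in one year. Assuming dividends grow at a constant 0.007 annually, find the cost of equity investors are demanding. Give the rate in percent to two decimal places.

Rearranging the constant-growth DDM: r = D₁/P₀ + g.
r = 3.4800 / 46.07 + 0.007 = 0.07554 + 0.007 = 0.08254

8.25%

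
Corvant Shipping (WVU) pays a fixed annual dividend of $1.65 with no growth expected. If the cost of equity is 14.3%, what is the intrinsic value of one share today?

Zero-growth DDM (perpetuity): P₀ = D/r = 1.65 / 0.143 = 11.5385

$11.54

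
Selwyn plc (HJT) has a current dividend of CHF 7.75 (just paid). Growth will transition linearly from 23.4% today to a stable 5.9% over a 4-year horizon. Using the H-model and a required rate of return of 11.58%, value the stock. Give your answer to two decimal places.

CHF 192.25

H-model: P₀ = D₀[(1+g_L) + H(g_S−g_L)]/(r−g_L), with H = 4/2 = 2.
P₀ = 7.75 × [(1+0.059) + 2×(0.234−0.059)] / (0.1158−0.059)
   = 7.75 × 1.4090 / 0.0568 = 192.2491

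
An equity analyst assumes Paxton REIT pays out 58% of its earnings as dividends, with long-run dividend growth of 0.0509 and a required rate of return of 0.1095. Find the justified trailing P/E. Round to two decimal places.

Justified trailing P/E = b(1+g)/(r−g) = 0.58×(1+0.0509)/(0.1095−0.0509) = 10.4014

10.40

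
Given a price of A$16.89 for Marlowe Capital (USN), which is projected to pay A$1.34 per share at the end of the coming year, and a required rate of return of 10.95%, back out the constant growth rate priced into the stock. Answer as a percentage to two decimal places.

From P₀ = D₁/(r − g), the implied growth is g = r − D₁/P₀.
g = 0.1095 − 1.34/16.89 = 0.1095 − 0.07934 = 0.03016

3.02%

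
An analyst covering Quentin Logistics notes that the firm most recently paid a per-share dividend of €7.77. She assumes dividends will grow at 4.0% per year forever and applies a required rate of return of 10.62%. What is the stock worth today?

Gordon growth model: P₀ = D₁/(r − g). D₁ = 7.77 × (1 + 0.04) = 8.0808.
P₀ = 8.0808 / (0.1062 − 0.04) = 8.0808 / 0.0662 = 122.0665

€122.07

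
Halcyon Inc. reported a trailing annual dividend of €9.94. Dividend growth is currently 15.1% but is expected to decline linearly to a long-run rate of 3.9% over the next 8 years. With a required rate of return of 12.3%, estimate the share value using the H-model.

€175.96

H-model: P₀ = D₀[(1+g_L) + H(g_S−g_L)]/(r−g_L), with H = 8/2 = 4.
P₀ = 9.94 × [(1+0.039) + 4×(0.151−0.039)] / (0.123−0.039)
   = 9.94 × 1.4870 / 0.084 = 175.9617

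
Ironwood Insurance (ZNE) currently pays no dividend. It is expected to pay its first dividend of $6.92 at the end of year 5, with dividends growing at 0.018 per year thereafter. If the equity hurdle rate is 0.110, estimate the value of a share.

$49.55

Deferred-dividend DDM. At t=4 the remaining stream is a growing perpetuity with first payment D_5 = 6.92.
V_4 = D_5/(r−g) = 6.92/(0.11−0.018) = 75.2174
P₀ = V_4/(1+r)^4 = 75.2174/(1+0.11)^4 = 49.5480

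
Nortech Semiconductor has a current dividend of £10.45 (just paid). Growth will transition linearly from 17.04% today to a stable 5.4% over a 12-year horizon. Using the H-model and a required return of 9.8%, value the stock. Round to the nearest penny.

H-model: P₀ = D₀[(1+g_L) + H(g_S−g_L)]/(r−g_L), with H = 12/2 = 6.
P₀ = 10.45 × [(1+0.054) + 6×(0.1704−0.054)] / (0.098−0.054)
   = 10.45 × 1.7524 / 0.044 = 416.1950

£416.19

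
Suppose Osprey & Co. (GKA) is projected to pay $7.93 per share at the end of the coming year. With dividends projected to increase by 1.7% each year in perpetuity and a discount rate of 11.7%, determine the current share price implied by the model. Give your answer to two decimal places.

$79.30

Gordon growth model: P₀ = D₁/(r − g), with D₁ = 7.93 given directly.
P₀ = 7.9300 / (0.117 − 0.017) = 7.9300 / 0.1 = 79.3000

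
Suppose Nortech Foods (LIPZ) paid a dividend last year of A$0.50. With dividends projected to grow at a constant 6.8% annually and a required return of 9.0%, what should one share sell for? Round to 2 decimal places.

A$24.27

Gordon growth model: P₀ = D₁/(r − g). D₁ = 0.50 × (1 + 0.068) = 0.5340.
P₀ = 0.5340 / (0.09 − 0.068) = 0.5340 / 0.022 = 24.2727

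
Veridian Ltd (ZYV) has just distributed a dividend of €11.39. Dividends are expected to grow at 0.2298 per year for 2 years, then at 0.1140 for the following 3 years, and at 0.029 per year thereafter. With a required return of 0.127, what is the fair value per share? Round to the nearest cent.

Three-stage DDM. Project D₁…D_5; terminal Gordon value at t=5 with g = 0.029; discount at r = 0.127.
D_1 = 14.0074
D_2 = 17.2263
D_3 = 19.1901
D_4 = 21.3778
D_5 = 23.8149
TV_5 = 24.5055/(0.127−0.029) = 250.0562
P₀ = Σ Dₜ/(1+r)ᵗ + TV_5/(1+r)^5 = 203.2846

€203.28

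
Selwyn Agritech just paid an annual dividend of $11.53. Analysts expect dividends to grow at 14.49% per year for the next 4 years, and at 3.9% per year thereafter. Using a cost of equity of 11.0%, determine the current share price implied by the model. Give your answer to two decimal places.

Two-stage DDM. Project D₁…D_4 at 0.1449, terminal growth 0.039, discount at r = 0.11.
D_1 = 13.2007
D_2 = 15.1135
D_3 = 17.3034
D_4 = 19.8107
Terminal value at t=4: TV = D_5/(r−g) = 20.5833/(0.11−0.039) = 289.9057
P₀ = 13.2007/(1+0.11)^1 + 15.1135/(1+0.11)^2 + 17.3034/(1+0.11)^3 + 19.8107/(1+0.11)^4 + 289.9057/(1+0.11)^4 = 240.8308

$240.83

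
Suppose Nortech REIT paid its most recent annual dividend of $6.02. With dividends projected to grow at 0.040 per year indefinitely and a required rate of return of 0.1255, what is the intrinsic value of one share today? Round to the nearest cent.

Gordon growth model: P₀ = D₁/(r − g). D₁ = 6.02 × (1 + 0.04) = 6.2608.
P₀ = 6.2608 / (0.1255 − 0.04) = 6.2608 / 0.0855 = 73.2257

$73.23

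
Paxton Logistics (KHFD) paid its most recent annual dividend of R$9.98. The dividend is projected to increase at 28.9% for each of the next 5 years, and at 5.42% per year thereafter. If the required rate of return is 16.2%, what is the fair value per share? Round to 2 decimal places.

Two-stage DDM. Project D₁…D_5 at 0.289, terminal growth 0.0542, discount at r = 0.162.
D_1 = 12.8642
D_2 = 16.5820
D_3 = 21.3742
D_4 = 27.5513
D_5 = 35.5136
Terminal value at t=5: TV = D_6/(r−g) = 37.4385/(0.162−0.0542) = 347.2957
P₀ = 12.8642/(1+0.162)^1 + 16.5820/(1+0.162)^2 + 21.3742/(1+0.162)^3 + 27.5513/(1+0.162)^4 + 35.5136/(1+0.162)^5 + 347.2957/(1+0.162)^5 = 232.7837

R$232.78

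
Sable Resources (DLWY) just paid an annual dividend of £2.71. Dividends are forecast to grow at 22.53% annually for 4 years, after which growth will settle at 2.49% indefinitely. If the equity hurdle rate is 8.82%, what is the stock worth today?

£85.24

Two-stage DDM. Project D₁…D_4 at 0.2253, terminal growth 0.0249, discount at r = 0.0882.
D_1 = 3.3206
D_2 = 4.0687
D_3 = 4.9854
D_4 = 6.1086
Terminal value at t=4: TV = D_5/(r−g) = 6.2607/(0.0882−0.0249) = 98.9047
P₀ = 3.3206/(1+0.0882)^1 + 4.0687/(1+0.0882)^2 + 4.9854/(1+0.0882)^3 + 6.1086/(1+0.0882)^4 + 98.9047/(1+0.0882)^4 = 85.2435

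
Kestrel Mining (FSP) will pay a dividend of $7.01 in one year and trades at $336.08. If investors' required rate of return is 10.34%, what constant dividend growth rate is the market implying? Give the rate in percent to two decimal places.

From P₀ = D₁/(r − g), the implied growth is g = r − D₁/P₀.
g = 0.1034 − 7.01/336.08 = 0.1034 − 0.02086 = 0.08254

8.25%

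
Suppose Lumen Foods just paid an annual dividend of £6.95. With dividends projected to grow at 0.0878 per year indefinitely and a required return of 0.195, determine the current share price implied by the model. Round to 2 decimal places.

£70.52

Gordon growth model: P₀ = D₁/(r − g). D₁ = 6.95 × (1 + 0.0878) = 7.5602.
P₀ = 7.5602 / (0.195 − 0.0878) = 7.5602 / 0.1072 = 70.5243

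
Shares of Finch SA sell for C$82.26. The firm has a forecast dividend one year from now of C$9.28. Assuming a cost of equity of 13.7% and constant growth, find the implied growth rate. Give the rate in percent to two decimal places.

From P₀ = D₁/(r − g), the implied growth is g = r − D₁/P₀.
g = 0.137 − 9.28/82.26 = 0.137 − 0.11281 = 0.02419

2.42%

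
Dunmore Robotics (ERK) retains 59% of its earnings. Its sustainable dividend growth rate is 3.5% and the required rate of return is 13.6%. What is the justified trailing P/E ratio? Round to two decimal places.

4.20

Payout ratio b = 1 − 0.59 = 0.41.
Justified trailing P/E = b(1+g)/(r−g) = 0.41×(1+0.035)/(0.136−0.035) = 4.2015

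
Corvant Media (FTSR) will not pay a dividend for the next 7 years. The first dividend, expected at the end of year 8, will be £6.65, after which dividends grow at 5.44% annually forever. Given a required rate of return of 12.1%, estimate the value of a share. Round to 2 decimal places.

Deferred-dividend DDM. At t=7 the remaining stream is a growing perpetuity with first payment D_8 = 6.65.
V_7 = D_8/(r−g) = 6.65/(0.121−0.0544) = 99.8498
P₀ = V_7/(1+r)^7 = 99.8498/(1+0.121)^7 = 44.8857

£44.89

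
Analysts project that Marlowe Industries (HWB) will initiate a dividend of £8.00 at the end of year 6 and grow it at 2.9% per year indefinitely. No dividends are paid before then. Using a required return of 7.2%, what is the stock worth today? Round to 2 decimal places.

Deferred-dividend DDM. At t=5 the remaining stream is a growing perpetuity with first payment D_6 = 8.00.
V_5 = D_6/(r−g) = 8.00/(0.072−0.029) = 186.0465
P₀ = V_5/(1+r)^5 = 186.0465/(1+0.072)^5 = 131.4158

£131.42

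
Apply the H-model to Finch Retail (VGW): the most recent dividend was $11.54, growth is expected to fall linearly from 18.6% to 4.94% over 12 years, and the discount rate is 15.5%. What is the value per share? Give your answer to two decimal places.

$204.24

H-model: P₀ = D₀[(1+g_L) + H(g_S−g_L)]/(r−g_L), with H = 12/2 = 6.
P₀ = 11.54 × [(1+0.0494) + 6×(0.186−0.0494)] / (0.155−0.0494)
   = 11.54 × 1.8690 / 0.1056 = 204.2449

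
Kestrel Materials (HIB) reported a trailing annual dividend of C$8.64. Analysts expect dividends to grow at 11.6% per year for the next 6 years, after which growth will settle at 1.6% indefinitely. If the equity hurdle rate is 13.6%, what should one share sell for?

C$114.49

Two-stage DDM. Project D₁…D_6 at 0.116, terminal growth 0.016, discount at r = 0.136.
D_1 = 9.6422
D_2 = 10.7607
D_3 = 12.0090
D_4 = 13.4020
D_5 = 14.9567
D_6 = 16.6916
Terminal value at t=6: TV = D_7/(r−g) = 16.9587/(0.136−0.016) = 141.3225
P₀ = 9.6422/(1+0.136)^1 + 10.7607/(1+0.136)^2 + 12.0090/(1+0.136)^3 + 13.4020/(1+0.136)^4 + 14.9567/(1+0.136)^5 + 16.6916/(1+0.136)^6 + 141.3225/(1+0.136)^6 = 114.4946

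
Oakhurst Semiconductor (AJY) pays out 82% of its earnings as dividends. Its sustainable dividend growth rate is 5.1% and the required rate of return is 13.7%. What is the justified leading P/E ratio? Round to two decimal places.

Justified leading P/E = b/(r−g) = 0.82/(0.137−0.051) = 9.5349

9.53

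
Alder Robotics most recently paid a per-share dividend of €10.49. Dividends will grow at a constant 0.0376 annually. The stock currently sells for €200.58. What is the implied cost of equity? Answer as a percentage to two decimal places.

9.19%

Rearranging the constant-growth DDM: r = D₁/P₀ + g.
D₁ = 10.49 × (1 + 0.0376) = 10.8844.
r = 10.8844 / 200.58 + 0.0376 = 0.05426 + 0.0376 = 0.09186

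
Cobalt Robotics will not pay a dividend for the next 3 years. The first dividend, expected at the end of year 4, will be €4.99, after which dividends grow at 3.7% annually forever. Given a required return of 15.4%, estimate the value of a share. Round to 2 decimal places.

€27.75

Deferred-dividend DDM. At t=3 the remaining stream is a growing perpetuity with first payment D_4 = 4.99.
V_3 = D_4/(r−g) = 4.99/(0.154−0.037) = 42.6496
P₀ = V_3/(1+r)^3 = 42.6496/(1+0.154)^3 = 27.7522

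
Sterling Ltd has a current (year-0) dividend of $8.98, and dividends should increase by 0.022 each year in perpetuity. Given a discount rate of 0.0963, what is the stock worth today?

$123.52

Gordon growth model: P₀ = D₁/(r − g). D₁ = 8.98 × (1 + 0.022) = 9.1776.
P₀ = 9.1776 / (0.0963 − 0.022) = 9.1776 / 0.0743 = 123.5203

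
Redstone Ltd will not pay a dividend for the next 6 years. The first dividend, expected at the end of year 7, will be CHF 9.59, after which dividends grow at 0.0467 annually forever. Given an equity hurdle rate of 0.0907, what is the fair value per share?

Deferred-dividend DDM. At t=6 the remaining stream is a growing perpetuity with first payment D_7 = 9.59.
V_6 = D_7/(r−g) = 9.59/(0.0907−0.0467) = 217.9545
P₀ = V_6/(1+r)^6 = 217.9545/(1+0.0907)^6 = 129.4595

CHF 129.46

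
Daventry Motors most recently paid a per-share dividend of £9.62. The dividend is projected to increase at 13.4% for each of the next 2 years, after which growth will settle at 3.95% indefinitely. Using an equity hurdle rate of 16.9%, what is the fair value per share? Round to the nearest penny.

£91.05

Two-stage DDM. Project D₁…D_2 at 0.134, terminal growth 0.0395, discount at r = 0.169.
D_1 = 10.9091
D_2 = 12.3709
Terminal value at t=2: TV = D_3/(r−g) = 12.8595/(0.169−0.0395) = 99.3015
P₀ = 10.9091/(1+0.169)^1 + 12.3709/(1+0.169)^2 + 99.3015/(1+0.169)^2 = 91.0498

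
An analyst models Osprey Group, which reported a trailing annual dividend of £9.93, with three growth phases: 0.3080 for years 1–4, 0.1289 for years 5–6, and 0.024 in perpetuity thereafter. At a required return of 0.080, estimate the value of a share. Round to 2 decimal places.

Three-stage DDM. Project D₁…D_6; terminal Gordon value at t=6 with g = 0.024; discount at r = 0.08.
D_1 = 12.9884
D_2 = 16.9889
D_3 = 22.2215
D_4 = 29.0657
D_5 = 32.8122
D_6 = 37.0417
TV_6 = 37.9307/(0.08−0.024) = 677.3343
P₀ = Σ Dₜ/(1+r)ᵗ + TV_6/(1+r)^6 = 538.1053

£538.11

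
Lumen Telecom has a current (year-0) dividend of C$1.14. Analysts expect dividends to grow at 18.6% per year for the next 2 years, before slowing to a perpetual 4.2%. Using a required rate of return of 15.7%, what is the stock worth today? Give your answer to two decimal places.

Two-stage DDM. Project D₁…D_2 at 0.186, terminal growth 0.042, discount at r = 0.157.
D_1 = 1.3520
D_2 = 1.6035
Terminal value at t=2: TV = D_3/(r−g) = 1.6709/(0.157−0.042) = 14.5293
P₀ = 1.3520/(1+0.157)^1 + 1.6035/(1+0.157)^2 + 14.5293/(1+0.157)^2 = 13.2201

C$13.22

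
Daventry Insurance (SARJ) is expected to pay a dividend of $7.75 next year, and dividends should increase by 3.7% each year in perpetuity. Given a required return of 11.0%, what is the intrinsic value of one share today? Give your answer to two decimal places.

$106.16

Gordon growth model: P₀ = D₁/(r − g), with D₁ = 7.75 given directly.
P₀ = 7.7500 / (0.11 − 0.037) = 7.7500 / 0.073 = 106.1644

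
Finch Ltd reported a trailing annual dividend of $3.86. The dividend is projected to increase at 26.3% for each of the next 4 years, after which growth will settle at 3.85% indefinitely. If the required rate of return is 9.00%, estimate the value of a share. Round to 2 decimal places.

$162.93

Two-stage DDM. Project D₁…D_4 at 0.263, terminal growth 0.0385, discount at r = 0.09.
D_1 = 4.8752
D_2 = 6.1574
D_3 = 7.7767
D_4 = 9.8220
Terminal value at t=4: TV = D_5/(r−g) = 10.2002/(0.09−0.0385) = 198.0615
P₀ = 4.8752/(1+0.09)^1 + 6.1574/(1+0.09)^2 + 7.7767/(1+0.09)^3 + 9.8220/(1+0.09)^4 + 198.0615/(1+0.09)^4 = 162.9301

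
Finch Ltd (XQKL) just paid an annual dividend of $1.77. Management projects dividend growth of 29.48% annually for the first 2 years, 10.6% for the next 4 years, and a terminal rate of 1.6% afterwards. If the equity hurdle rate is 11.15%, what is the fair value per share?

$39.00

Three-stage DDM. Project D₁…D_6; terminal Gordon value at t=6 with g = 0.016; discount at r = 0.1115.
D_1 = 2.2918
D_2 = 2.9674
D_3 = 3.2820
D_4 = 3.6299
D_5 = 4.0146
D_6 = 4.4402
TV_6 = 4.5112/(0.1115−0.016) = 47.2378
P₀ = Σ Dₜ/(1+r)ᵗ + TV_6/(1+r)^6 = 39.0047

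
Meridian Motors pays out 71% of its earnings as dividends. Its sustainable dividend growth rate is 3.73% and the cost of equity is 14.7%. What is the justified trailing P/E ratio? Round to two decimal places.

Justified trailing P/E = b(1+g)/(r−g) = 0.71×(1+0.0373)/(0.147−0.0373) = 6.7136

6.71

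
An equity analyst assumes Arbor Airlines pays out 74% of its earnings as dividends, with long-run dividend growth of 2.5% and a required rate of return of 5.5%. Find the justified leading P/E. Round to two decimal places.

24.67

Justified leading P/E = b/(r−g) = 0.74/(0.055−0.025) = 24.6667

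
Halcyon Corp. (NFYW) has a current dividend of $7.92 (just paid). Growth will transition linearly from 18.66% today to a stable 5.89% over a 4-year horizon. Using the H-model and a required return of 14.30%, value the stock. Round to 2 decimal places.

$123.77

H-model: P₀ = D₀[(1+g_L) + H(g_S−g_L)]/(r−g_L), with H = 4/2 = 2.
P₀ = 7.92 × [(1+0.0589) + 2×(0.1866−0.0589)] / (0.143−0.0589)
   = 7.92 × 1.3143 / 0.0841 = 123.7724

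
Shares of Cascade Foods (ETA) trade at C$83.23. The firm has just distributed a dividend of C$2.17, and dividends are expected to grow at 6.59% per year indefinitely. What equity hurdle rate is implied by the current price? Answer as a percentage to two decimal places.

Rearranging the constant-growth DDM: r = D₁/P₀ + g.
D₁ = 2.17 × (1 + 0.0659) = 2.3130.
r = 2.3130 / 83.23 + 0.0659 = 0.02779 + 0.0659 = 0.09369

9.37%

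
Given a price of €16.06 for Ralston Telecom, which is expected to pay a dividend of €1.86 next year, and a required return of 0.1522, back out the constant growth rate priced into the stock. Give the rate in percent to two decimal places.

3.64%

From P₀ = D₁/(r − g), the implied growth is g = r − D₁/P₀.
g = 0.1522 − 1.86/16.06 = 0.1522 − 0.11582 = 0.03638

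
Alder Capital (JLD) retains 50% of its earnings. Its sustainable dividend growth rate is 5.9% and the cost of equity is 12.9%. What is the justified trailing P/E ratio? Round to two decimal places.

7.56

Payout ratio b = 1 − 0.50 = 0.50.
Justified trailing P/E = b(1+g)/(r−g) = 0.50×(1+0.059)/(0.129−0.059) = 7.5643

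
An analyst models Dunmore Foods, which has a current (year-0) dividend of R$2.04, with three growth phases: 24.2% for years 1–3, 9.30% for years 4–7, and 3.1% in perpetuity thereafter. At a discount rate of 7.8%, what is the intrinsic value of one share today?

Three-stage DDM. Project D₁…D_7; terminal Gordon value at t=7 with g = 0.031; discount at r = 0.078.
D_1 = 2.5337
D_2 = 3.1468
D_3 = 3.9084
D_4 = 4.2718
D_5 = 4.6691
D_6 = 5.1034
D_7 = 5.5780
TV_7 = 5.7509/(0.078−0.031) = 122.3591
P₀ = Σ Dₜ/(1+r)ᵗ + TV_7/(1+r)^7 = 93.4257

R$93.43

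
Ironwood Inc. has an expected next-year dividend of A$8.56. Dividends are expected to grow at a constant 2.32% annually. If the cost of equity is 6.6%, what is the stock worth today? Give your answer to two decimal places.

Gordon growth model: P₀ = D₁/(r − g), with D₁ = 8.56 given directly.
P₀ = 8.5600 / (0.066 − 0.0232) = 8.5600 / 0.0428 = 200.0000

A$200.00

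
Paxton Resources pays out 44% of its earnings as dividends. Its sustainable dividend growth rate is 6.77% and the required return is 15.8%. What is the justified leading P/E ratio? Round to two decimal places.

4.87

Justified leading P/E = b/(r−g) = 0.44/(0.158−0.0677) = 4.8726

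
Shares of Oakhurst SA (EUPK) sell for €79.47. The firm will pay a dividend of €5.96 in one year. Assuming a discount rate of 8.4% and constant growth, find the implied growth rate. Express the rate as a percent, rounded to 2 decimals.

0.90%

From P₀ = D₁/(r − g), the implied growth is g = r − D₁/P₀.
g = 0.084 − 5.96/79.47 = 0.084 − 0.07500 = 0.00900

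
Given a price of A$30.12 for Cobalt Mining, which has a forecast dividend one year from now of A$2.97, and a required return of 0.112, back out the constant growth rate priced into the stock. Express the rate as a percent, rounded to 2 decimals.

From P₀ = D₁/(r − g), the implied growth is g = r − D₁/P₀.
g = 0.112 − 2.97/30.12 = 0.112 − 0.09861 = 0.01339

1.34%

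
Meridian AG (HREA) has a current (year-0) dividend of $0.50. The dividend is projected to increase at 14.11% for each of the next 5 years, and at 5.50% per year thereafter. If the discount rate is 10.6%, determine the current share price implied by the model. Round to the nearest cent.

Two-stage DDM. Project D₁…D_5 at 0.1411, terminal growth 0.055, discount at r = 0.106.
D_1 = 0.5706
D_2 = 0.6511
D_3 = 0.7429
D_4 = 0.8477
D_5 = 0.9674
Terminal value at t=5: TV = D_6/(r−g) = 1.0206/(0.106−0.055) = 20.0111
P₀ = 0.5706/(1+0.106)^1 + 0.6511/(1+0.106)^2 + 0.7429/(1+0.106)^3 + 0.8477/(1+0.106)^4 + 0.9674/(1+0.106)^5 + 20.0111/(1+0.106)^5 = 14.8403

$14.84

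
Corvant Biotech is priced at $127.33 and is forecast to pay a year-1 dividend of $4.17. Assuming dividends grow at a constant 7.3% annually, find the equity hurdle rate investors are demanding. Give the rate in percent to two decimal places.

10.57%

Rearranging the constant-growth DDM: r = D₁/P₀ + g.
r = 4.1700 / 127.33 + 0.073 = 0.03275 + 0.073 = 0.10575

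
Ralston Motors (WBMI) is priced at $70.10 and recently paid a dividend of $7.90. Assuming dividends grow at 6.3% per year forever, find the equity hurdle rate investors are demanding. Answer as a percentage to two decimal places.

18.28%

Rearranging the constant-growth DDM: r = D₁/P₀ + g.
D₁ = 7.90 × (1 + 0.063) = 8.3977.
r = 8.3977 / 70.10 + 0.063 = 0.11980 + 0.063 = 0.18280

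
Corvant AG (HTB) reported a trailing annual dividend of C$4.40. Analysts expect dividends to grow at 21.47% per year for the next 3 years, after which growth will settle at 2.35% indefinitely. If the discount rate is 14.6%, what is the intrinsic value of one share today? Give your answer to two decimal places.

Two-stage DDM. Project D₁…D_3 at 0.2147, terminal growth 0.0235, discount at r = 0.146.
D_1 = 5.3447
D_2 = 6.4922
D_3 = 7.8861
Terminal value at t=3: TV = D_4/(r−g) = 8.0714/(0.146−0.0235) = 65.8888
P₀ = 5.3447/(1+0.146)^1 + 6.4922/(1+0.146)^2 + 7.8861/(1+0.146)^3 + 65.8888/(1+0.146)^3 = 58.6250

C$58.62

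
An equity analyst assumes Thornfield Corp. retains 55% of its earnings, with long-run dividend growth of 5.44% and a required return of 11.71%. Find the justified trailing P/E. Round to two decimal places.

7.57

Payout ratio b = 1 − 0.55 = 0.45.
Justified trailing P/E = b(1+g)/(r−g) = 0.45×(1+0.0544)/(0.1171−0.0544) = 7.5675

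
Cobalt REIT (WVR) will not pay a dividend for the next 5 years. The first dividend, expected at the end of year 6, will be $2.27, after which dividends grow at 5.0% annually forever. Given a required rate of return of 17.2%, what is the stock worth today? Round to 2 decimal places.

Deferred-dividend DDM. At t=5 the remaining stream is a growing perpetuity with first payment D_6 = 2.27.
V_5 = D_6/(r−g) = 2.27/(0.172−0.05) = 18.6066
P₀ = V_5/(1+r)^5 = 18.6066/(1+0.172)^5 = 8.4145

$8.41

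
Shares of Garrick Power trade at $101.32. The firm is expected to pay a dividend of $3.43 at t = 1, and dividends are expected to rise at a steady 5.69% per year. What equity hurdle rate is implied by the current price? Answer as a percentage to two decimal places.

9.08%

Rearranging the constant-growth DDM: r = D₁/P₀ + g.
r = 3.4300 / 101.32 + 0.0569 = 0.03385 + 0.0569 = 0.09075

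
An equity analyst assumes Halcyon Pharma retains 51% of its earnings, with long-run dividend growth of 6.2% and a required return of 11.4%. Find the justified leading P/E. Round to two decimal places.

9.42

Payout ratio b = 1 − 0.51 = 0.49.
Justified leading P/E = b/(r−g) = 0.49/(0.114−0.062) = 9.4231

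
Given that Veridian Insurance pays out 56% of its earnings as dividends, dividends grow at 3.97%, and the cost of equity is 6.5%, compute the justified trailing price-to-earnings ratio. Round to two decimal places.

23.01

Justified trailing P/E = b(1+g)/(r−g) = 0.56×(1+0.0397)/(0.065−0.0397) = 23.0131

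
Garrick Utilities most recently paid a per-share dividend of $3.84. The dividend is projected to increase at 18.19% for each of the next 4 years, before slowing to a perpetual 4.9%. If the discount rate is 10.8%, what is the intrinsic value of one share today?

$106.49

Two-stage DDM. Project D₁…D_4 at 0.1819, terminal growth 0.049, discount at r = 0.108.
D_1 = 4.5385
D_2 = 5.3640
D_3 = 6.3398
D_4 = 7.4930
Terminal value at t=4: TV = D_5/(r−g) = 7.8601/(0.108−0.049) = 133.2225
P₀ = 4.5385/(1+0.108)^1 + 5.3640/(1+0.108)^2 + 6.3398/(1+0.108)^3 + 7.4930/(1+0.108)^4 + 133.2225/(1+0.108)^4 = 106.4909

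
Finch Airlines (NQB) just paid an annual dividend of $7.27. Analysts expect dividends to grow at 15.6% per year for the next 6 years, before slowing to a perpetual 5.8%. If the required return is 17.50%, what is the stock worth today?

$100.83

Two-stage DDM. Project D₁…D_6 at 0.156, terminal growth 0.058, discount at r = 0.175.
D_1 = 8.4041
D_2 = 9.7152
D_3 = 11.2307
D_4 = 12.9827
D_5 = 15.0080
D_6 = 17.3493
Terminal value at t=6: TV = D_7/(r−g) = 18.3555/(0.175−0.058) = 156.8849
P₀ = 8.4041/(1+0.175)^1 + 9.7152/(1+0.175)^2 + 11.2307/(1+0.175)^3 + 12.9827/(1+0.175)^4 + 15.0080/(1+0.175)^5 + 17.3493/(1+0.175)^6 + 156.8849/(1+0.175)^6 = 100.8316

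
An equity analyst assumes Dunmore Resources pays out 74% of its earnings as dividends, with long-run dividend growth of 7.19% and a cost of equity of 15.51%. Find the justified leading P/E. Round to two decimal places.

Justified leading P/E = b/(r−g) = 0.74/(0.1551−0.0719) = 8.8942

8.89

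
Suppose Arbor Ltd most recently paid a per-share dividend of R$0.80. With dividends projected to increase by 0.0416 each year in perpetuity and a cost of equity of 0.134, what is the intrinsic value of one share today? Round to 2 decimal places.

R$9.02

Gordon growth model: P₀ = D₁/(r − g). D₁ = 0.80 × (1 + 0.0416) = 0.8333.
P₀ = 0.8333 / (0.134 − 0.0416) = 0.8333 / 0.0924 = 9.0182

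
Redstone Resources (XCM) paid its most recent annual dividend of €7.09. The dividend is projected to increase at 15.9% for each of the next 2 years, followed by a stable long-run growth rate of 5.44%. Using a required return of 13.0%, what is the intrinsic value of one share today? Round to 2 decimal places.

€118.76

Two-stage DDM. Project D₁…D_2 at 0.159, terminal growth 0.0544, discount at r = 0.13.
D_1 = 8.2173
D_2 = 9.5239
Terminal value at t=2: TV = D_3/(r−g) = 10.0420/(0.13−0.0544) = 132.8302
P₀ = 8.2173/(1+0.13)^1 + 9.5239/(1+0.13)^2 + 132.8302/(1+0.13)^2 = 118.7560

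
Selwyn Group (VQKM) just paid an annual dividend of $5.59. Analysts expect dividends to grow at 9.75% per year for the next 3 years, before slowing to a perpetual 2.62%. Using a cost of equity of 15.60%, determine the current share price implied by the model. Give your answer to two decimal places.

Two-stage DDM. Project D₁…D_3 at 0.0975, terminal growth 0.0262, discount at r = 0.156.
D_1 = 6.1350
D_2 = 6.7332
D_3 = 7.3897
Terminal value at t=3: TV = D_4/(r−g) = 7.5833/(0.156−0.0262) = 58.4228
P₀ = 6.1350/(1+0.156)^1 + 6.7332/(1+0.156)^2 + 7.3897/(1+0.156)^3 + 58.4228/(1+0.156)^3 = 52.9482

$52.95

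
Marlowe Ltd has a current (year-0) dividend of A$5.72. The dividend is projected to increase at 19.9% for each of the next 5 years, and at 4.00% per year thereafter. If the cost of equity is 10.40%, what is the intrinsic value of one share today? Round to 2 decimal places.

Two-stage DDM. Project D₁…D_5 at 0.199, terminal growth 0.04, discount at r = 0.104.
D_1 = 6.8583
D_2 = 8.2231
D_3 = 9.8595
D_4 = 11.8215
D_5 = 14.1740
Terminal value at t=5: TV = D_6/(r−g) = 14.7409/(0.104−0.04) = 230.3272
P₀ = 6.8583/(1+0.104)^1 + 8.2231/(1+0.104)^2 + 9.8595/(1+0.104)^3 + 11.8215/(1+0.104)^4 + 14.1740/(1+0.104)^5 + 230.3272/(1+0.104)^5 = 177.3298

A$177.33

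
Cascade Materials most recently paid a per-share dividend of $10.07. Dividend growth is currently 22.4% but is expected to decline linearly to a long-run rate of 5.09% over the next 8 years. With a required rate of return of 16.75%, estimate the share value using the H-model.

H-model: P₀ = D₀[(1+g_L) + H(g_S−g_L)]/(r−g_L), with H = 8/2 = 4.
P₀ = 10.07 × [(1+0.0509) + 4×(0.224−0.0509)] / (0.1675−0.0509)
   = 10.07 × 1.7433 / 0.1166 = 150.5577

$150.56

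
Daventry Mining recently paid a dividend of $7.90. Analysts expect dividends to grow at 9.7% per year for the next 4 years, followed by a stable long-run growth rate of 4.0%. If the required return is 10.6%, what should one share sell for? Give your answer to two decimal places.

$151.44

Two-stage DDM. Project D₁…D_4 at 0.097, terminal growth 0.04, discount at r = 0.106.
D_1 = 8.6663
D_2 = 9.5069
D_3 = 10.4291
D_4 = 11.4407
Terminal value at t=4: TV = D_5/(r−g) = 11.8984/(0.106−0.04) = 180.2781
P₀ = 8.6663/(1+0.106)^1 + 9.5069/(1+0.106)^2 + 10.4291/(1+0.106)^3 + 11.4407/(1+0.106)^4 + 180.2781/(1+0.106)^4 = 151.4444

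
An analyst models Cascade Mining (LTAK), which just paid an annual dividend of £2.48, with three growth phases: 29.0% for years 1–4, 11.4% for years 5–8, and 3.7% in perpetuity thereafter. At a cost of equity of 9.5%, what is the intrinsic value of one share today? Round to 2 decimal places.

Three-stage DDM. Project D₁…D_8; terminal Gordon value at t=8 with g = 0.037; discount at r = 0.095.
D_1 = 3.1992
D_2 = 4.1270
D_3 = 5.3238
D_4 = 6.8677
D_5 = 7.6506
D_6 = 8.5228
D_7 = 9.4944
D_8 = 10.5767
TV_8 = 10.9681/(0.095−0.037) = 189.1046
P₀ = Σ Dₜ/(1+r)ᵗ + TV_8/(1+r)^8 = 126.6400

£126.64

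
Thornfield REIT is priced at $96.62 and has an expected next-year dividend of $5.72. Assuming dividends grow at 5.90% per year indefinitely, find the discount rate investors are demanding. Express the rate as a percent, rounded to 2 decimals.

Rearranging the constant-growth DDM: r = D₁/P₀ + g.
r = 5.7200 / 96.62 + 0.059 = 0.05920 + 0.059 = 0.11820

11.82%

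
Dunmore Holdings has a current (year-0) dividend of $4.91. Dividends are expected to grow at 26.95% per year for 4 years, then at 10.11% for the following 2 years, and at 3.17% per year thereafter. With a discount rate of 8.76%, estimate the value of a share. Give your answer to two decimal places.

$220.34

Three-stage DDM. Project D₁…D_6; terminal Gordon value at t=6 with g = 0.0317; discount at r = 0.0876.
D_1 = 6.2332
D_2 = 7.9131
D_3 = 10.0457
D_4 = 12.7530
D_5 = 14.0423
D_6 = 15.4620
TV_6 = 15.9522/(0.0876−0.0317) = 285.3694
P₀ = Σ Dₜ/(1+r)ᵗ + TV_6/(1+r)^6 = 220.3358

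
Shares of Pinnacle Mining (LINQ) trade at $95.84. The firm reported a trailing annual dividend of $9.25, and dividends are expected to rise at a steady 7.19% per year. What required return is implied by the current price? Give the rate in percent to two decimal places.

17.54%

Rearranging the constant-growth DDM: r = D₁/P₀ + g.
D₁ = 9.25 × (1 + 0.0719) = 9.9151.
r = 9.9151 / 95.84 + 0.0719 = 0.10345 + 0.0719 = 0.17535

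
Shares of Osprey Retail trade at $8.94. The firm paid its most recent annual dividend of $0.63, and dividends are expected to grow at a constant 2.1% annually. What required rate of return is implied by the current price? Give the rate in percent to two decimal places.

9.29%

Rearranging the constant-growth DDM: r = D₁/P₀ + g.
D₁ = 0.63 × (1 + 0.021) = 0.6432.
r = 0.6432 / 8.94 + 0.021 = 0.07195 + 0.021 = 0.09295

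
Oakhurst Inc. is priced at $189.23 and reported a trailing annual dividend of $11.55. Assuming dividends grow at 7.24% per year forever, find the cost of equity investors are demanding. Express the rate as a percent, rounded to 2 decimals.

Rearranging the constant-growth DDM: r = D₁/P₀ + g.
D₁ = 11.55 × (1 + 0.0724) = 12.3862.
r = 12.3862 / 189.23 + 0.0724 = 0.06546 + 0.0724 = 0.13786

13.79%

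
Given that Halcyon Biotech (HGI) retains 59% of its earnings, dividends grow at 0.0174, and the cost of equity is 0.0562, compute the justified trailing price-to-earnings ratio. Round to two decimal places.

10.75

Payout ratio b = 1 − 0.59 = 0.41.
Justified trailing P/E = b(1+g)/(r−g) = 0.41×(1+0.0174)/(0.0562−0.0174) = 10.7509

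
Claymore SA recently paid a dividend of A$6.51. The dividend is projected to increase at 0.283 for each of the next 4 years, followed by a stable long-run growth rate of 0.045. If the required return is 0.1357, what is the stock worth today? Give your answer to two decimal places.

A$157.82

Two-stage DDM. Project D₁…D_4 at 0.283, terminal growth 0.045, discount at r = 0.1357.
D_1 = 8.3523
D_2 = 10.7160
D_3 = 13.7487
D_4 = 17.6396
Terminal value at t=4: TV = D_5/(r−g) = 18.4333/(0.1357−0.045) = 203.2341
P₀ = 8.3523/(1+0.1357)^1 + 10.7160/(1+0.1357)^2 + 13.7487/(1+0.1357)^3 + 17.6396/(1+0.1357)^4 + 203.2341/(1+0.1357)^4 = 157.8151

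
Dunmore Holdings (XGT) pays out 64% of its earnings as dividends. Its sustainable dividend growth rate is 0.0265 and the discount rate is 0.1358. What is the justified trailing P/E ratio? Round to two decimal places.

Justified trailing P/E = b(1+g)/(r−g) = 0.64×(1+0.0265)/(0.1358−0.0265) = 6.0106

6.01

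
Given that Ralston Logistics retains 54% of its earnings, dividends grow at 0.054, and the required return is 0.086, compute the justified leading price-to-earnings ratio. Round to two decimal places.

14.38

Payout ratio b = 1 − 0.54 = 0.46.
Justified leading P/E = b/(r−g) = 0.46/(0.086−0.054) = 14.3750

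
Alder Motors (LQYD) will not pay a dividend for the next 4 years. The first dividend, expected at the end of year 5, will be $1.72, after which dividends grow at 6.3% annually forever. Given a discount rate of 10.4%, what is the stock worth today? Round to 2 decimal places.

Deferred-dividend DDM. At t=4 the remaining stream is a growing perpetuity with first payment D_5 = 1.72.
V_4 = D_5/(r−g) = 1.72/(0.104−0.063) = 41.9512
P₀ = V_4/(1+r)^4 = 41.9512/(1+0.104)^4 = 28.2402

$28.24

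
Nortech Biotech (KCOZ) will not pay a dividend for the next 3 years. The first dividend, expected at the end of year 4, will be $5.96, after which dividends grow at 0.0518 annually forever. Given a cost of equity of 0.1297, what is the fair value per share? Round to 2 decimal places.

Deferred-dividend DDM. At t=3 the remaining stream is a growing perpetuity with first payment D_4 = 5.96.
V_3 = D_4/(r−g) = 5.96/(0.1297−0.0518) = 76.5083
P₀ = V_3/(1+r)^3 = 76.5083/(1+0.1297)^3 = 53.0664

$53.07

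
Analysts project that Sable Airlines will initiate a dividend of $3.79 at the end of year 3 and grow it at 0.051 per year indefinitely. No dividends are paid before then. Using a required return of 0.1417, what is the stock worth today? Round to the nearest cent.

Deferred-dividend DDM. At t=2 the remaining stream is a growing perpetuity with first payment D_3 = 3.79.
V_2 = D_3/(r−g) = 3.79/(0.1417−0.051) = 41.7861
P₀ = V_2/(1+r)^2 = 41.7861/(1+0.1417)^2 = 32.0574

$32.06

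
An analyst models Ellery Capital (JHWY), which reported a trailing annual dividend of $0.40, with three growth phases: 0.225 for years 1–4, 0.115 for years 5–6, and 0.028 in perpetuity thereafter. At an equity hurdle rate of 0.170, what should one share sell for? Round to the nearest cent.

Three-stage DDM. Project D₁…D_6; terminal Gordon value at t=6 with g = 0.028; discount at r = 0.17.
D_1 = 0.4900
D_2 = 0.6003
D_3 = 0.7353
D_4 = 0.9008
D_5 = 1.0043
D_6 = 1.1198
TV_6 = 1.1512/(0.17−0.028) = 8.1070
P₀ = Σ Dₜ/(1+r)ᵗ + TV_6/(1+r)^6 = 5.8521

$5.85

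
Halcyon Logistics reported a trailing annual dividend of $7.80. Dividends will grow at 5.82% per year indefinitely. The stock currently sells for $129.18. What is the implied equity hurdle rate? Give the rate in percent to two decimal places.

Rearranging the constant-growth DDM: r = D₁/P₀ + g.
D₁ = 7.80 × (1 + 0.0582) = 8.2540.
r = 8.2540 / 129.18 + 0.0582 = 0.06390 + 0.0582 = 0.12210

12.21%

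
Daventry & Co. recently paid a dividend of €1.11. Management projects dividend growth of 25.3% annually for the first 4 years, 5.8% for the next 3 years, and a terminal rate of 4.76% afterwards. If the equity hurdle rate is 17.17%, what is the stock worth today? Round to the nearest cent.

€17.85

Three-stage DDM. Project D₁…D_7; terminal Gordon value at t=7 with g = 0.0476; discount at r = 0.1717.
D_1 = 1.3908
D_2 = 1.7427
D_3 = 2.1836
D_4 = 2.7361
D_5 = 2.8948
D_6 = 3.0627
D_7 = 3.2403
TV_7 = 3.3945/(0.1717−0.0476) = 27.3532
P₀ = Σ Dₜ/(1+r)ᵗ + TV_7/(1+r)^7 = 17.8504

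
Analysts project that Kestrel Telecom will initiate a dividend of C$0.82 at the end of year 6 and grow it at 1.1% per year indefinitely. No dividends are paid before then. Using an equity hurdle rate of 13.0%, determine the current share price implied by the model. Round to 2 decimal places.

Deferred-dividend DDM. At t=5 the remaining stream is a growing perpetuity with first payment D_6 = 0.82.
V_5 = D_6/(r−g) = 0.82/(0.13−0.011) = 6.8908
P₀ = V_5/(1+r)^5 = 6.8908/(1+0.13)^5 = 3.7400

C$3.74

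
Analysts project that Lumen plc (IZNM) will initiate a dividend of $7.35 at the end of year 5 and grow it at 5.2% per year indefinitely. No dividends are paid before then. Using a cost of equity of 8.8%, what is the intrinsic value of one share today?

Deferred-dividend DDM. At t=4 the remaining stream is a growing perpetuity with first payment D_5 = 7.35.
V_4 = D_5/(r−g) = 7.35/(0.088−0.052) = 204.1667
P₀ = V_4/(1+r)^4 = 204.1667/(1+0.088)^4 = 145.7033

$145.70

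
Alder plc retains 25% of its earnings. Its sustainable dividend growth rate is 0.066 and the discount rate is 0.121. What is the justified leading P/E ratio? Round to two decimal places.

Payout ratio b = 1 − 0.25 = 0.75.
Justified leading P/E = b/(r−g) = 0.75/(0.121−0.066) = 13.6364

13.64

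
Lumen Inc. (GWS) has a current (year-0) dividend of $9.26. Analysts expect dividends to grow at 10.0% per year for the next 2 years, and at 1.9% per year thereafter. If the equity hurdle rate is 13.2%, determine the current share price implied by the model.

$96.59

Two-stage DDM. Project D₁…D_2 at 0.1, terminal growth 0.019, discount at r = 0.132.
D_1 = 10.1860
D_2 = 11.2046
Terminal value at t=2: TV = D_3/(r−g) = 11.4175/(0.132−0.019) = 101.0397
P₀ = 10.1860/(1+0.132)^1 + 11.2046/(1+0.132)^2 + 101.0397/(1+0.132)^2 = 96.5917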